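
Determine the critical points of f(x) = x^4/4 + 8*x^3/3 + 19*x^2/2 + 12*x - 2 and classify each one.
f'(x) = x^3 + 8*x^2 + 19*x + 12

Solve f'(x) = 0:
  Factor: x^3 + 8*x^2 + 19*x + 12 = (x + 1)*(x + 3)*(x + 4) = 0.
  ⇒ x = -4, -3, -1

f''(x) = 3*x^2 + 16*x + 19
Second-derivative test at each critical point:
  f''(-4) = 3 > 0 → local minimum
  f''(-3) = -2 < 0 → local maximum
  f''(-1) = 6 > 0 → local minimum

Critical points: x = -4 (local minimum); x = -3 (local maximum); x = -1 (local minimum)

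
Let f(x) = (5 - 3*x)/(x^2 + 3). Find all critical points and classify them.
f'(x) = (3*x^2 - 10*x - 9)/(x^4 + 6*x^2 + 9)

Solve f'(x) = 0:
  f'(x) = (3*x^2 - 10*x - 9)/(x^2 + 3)^2; the denominator is positive wherever f is defined, so f'(x) = 0 ⇔ 3*x^2 - 10*x - 9 = 0.
  3*x^2 - 10*x - 9 = 0 has no rational roots; quadratic formula: x = (10 ± √208)/6.
  ⇒ x = 5/3 - 2*sqrt(13)/3 ≈ -0.7370, 5/3 + 2*sqrt(13)/3 ≈ 4.0704

f''(x) = 2*(4*x^2*(5 - 3*x) + (9*x - 5)*(x^2 + 3))/(x^2 + 3)^3
Second-derivative test at each critical point:
  f''(-0.7370) = -1.1488 < 0 → local maximum
  f''(4.0704) = 0.0377 > 0 → local minimum

Critical points: x = 5/3 - 2*sqrt(13)/3 ≈ -0.7370 (local maximum); x = 5/3 + 2*sqrt(13)/3 ≈ 4.0704 (local minimum)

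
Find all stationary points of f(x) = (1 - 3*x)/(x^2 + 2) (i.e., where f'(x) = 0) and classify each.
f'(x) = (3*x^2 - 2*x - 6)/(x^4 + 4*x^2 + 4)

Solve f'(x) = 0:
  f'(x) = (3*x^2 - 2*x - 6)/(x^2 + 2)^2; the denominator is positive wherever f is defined, so f'(x) = 0 ⇔ 3*x^2 - 2*x - 6 = 0.
  3*x^2 - 2*x - 6 = 0 has no rational roots; quadratic formula: x = (2 ± √76)/6.
  ⇒ x = 1/3 - sqrt(19)/3 ≈ -1.1196, 1/3 + sqrt(19)/3 ≈ 1.7863

f''(x) = 2*(4*x^2*(1 - 3*x) + (9*x - 1)*(x^2 + 2))/(x^2 + 2)^3
Second-derivative test at each critical point:
  f''(-1.1196) = -0.8235 < 0 → local maximum
  f''(1.7863) = 0.3235 > 0 → local minimum

Critical points: x = 1/3 - sqrt(19)/3 ≈ -1.1196 (local maximum); x = 1/3 + sqrt(19)/3 ≈ 1.7863 (local minimum)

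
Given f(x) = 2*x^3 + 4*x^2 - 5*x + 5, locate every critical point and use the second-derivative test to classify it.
f'(x) = 6*x^2 + 8*x - 5

Solve f'(x) = 0:
  6*x^2 + 8*x - 5 = 0 has no rational roots; quadratic formula: x = (-8 ± √184)/12.
  ⇒ x = -sqrt(46)/6 - 2/3 ≈ -1.7971, -2/3 + sqrt(46)/6 ≈ 0.4637

f''(x) = 12*x + 8
Second-derivative test at each critical point:
  f''(-1.7971) = -13.5647 < 0 → local maximum
  f''(0.4637) = 13.5647 > 0 → local minimum

Critical points: x = -sqrt(46)/6 - 2/3 ≈ -1.7971 (local maximum); x = -2/3 + sqrt(46)/6 ≈ 0.4637 (local minimum)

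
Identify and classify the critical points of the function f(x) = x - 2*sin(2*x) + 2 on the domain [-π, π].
f'(x) = 1 - 4*cos(2*x)

Solve f'(x) = 0 on [-π, π]:
  f'(x) = 0 ⇔ cos(2*x) = 1/4, i.e. 2*x = ±arccos(1/4) + 2nπ; keep the solutions lying in [-π, π].
  ⇒ x = -pi + acos(1/4)/2 ≈ -2.4825, -acos(1/4)/2 ≈ -0.6591, acos(1/4)/2 ≈ 0.6591, pi - acos(1/4)/2 ≈ 2.4825

f''(x) = 8*sin(2*x)
Second-derivative test at each critical point:
  f''(-2.4825) = 7.7460 > 0 → local minimum
  f''(-0.6591) = -7.7460 < 0 → local maximum
  f''(0.6591) = 7.7460 > 0 → local minimum
  f''(2.4825) = -7.7460 < 0 → local maximum

Critical points: x = -pi + acos(1/4)/2 ≈ -2.4825 (local minimum); x = -acos(1/4)/2 ≈ -0.6591 (local maximum); x = acos(1/4)/2 ≈ 0.6591 (local minimum); x = pi - acos(1/4)/2 ≈ 2.4825 (local maximum)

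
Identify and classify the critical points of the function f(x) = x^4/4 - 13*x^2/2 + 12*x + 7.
f'(x) = x^3 - 13*x + 12

Solve f'(x) = 0:
  Factor: x^3 - 13*x + 12 = (x - 3)*(x - 1)*(x + 4) = 0.
  ⇒ x = -4, 1, 3

f''(x) = 3*x^2 - 13
Second-derivative test at each critical point:
  f''(-4) = 35 > 0 → local minimum
  f''(1) = -10 < 0 → local maximum
  f''(3) = 14 > 0 → local minimum

Critical points: x = -4 (local minimum); x = 1 (local maximum); x = 3 (local minimum)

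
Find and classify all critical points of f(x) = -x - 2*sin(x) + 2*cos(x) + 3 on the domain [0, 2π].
f'(x) = -2*sqrt(2)*sin(x + pi/4) - 1

Solve f'(x) = 0 on [0, 2π]:
  f'(x) = 0 ⇔ -2*sin(x) - 2*cos(x) = 1. Write the left side as R·cos(x + φ) with R = √((-2)² + 2²) = 2*sqrt(2), cos φ = -sqrt(2)/2, sin φ = sqrt(2)/2; then cos(x + φ) = sqrt(2)/4. Solve for x and keep the solutions lying in [0, 2π].
  ⇒ x = atan((-1 + sqrt(7))/(-sqrt(7) - 1)) + pi ≈ 2.7176, atan((-sqrt(7) - 1)/(-1 + sqrt(7))) + 2*pi ≈ 5.1364

f''(x) = -2*sqrt(2)*cos(x + pi/4)
Second-derivative test at each critical point:
  f''(2.7176) = 2.6458 > 0 → local minimum
  f''(5.1364) = -2.6458 < 0 → local maximum

Critical points: x = atan((-1 + sqrt(7))/(-sqrt(7) - 1)) + pi ≈ 2.7176 (local minimum); x = atan((-sqrt(7) - 1)/(-1 + sqrt(7))) + 2*pi ≈ 5.1364 (local maximum)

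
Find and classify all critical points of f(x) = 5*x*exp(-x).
f'(x) = 5*(1 - x)*exp(-x)

Solve f'(x) = 0:
  f'(x) = (5 - 5*x)·exp(-x) and exp(-x) > 0 for every x, so f'(x) = 0 ⇔ 5 - 5*x = 0.
  Factor: 5 - 5*x = -5*(x - 1) = 0.
  ⇒ x = 1

f''(x) = 5*(x - 2)*exp(-x)
Second-derivative test at each critical point:
  f''(1) = -1.8394 < 0 → local maximum

Critical points: x = 1 (local maximum)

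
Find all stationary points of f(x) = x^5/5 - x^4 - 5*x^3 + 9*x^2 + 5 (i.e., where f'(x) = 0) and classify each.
f'(x) = x*(x^3 - 4*x^2 - 15*x + 18)

Solve f'(x) = 0:
  Factor: x^4 - 4*x^3 - 15*x^2 + 18*x = x*(x - 6)*(x - 1)*(x + 3) = 0.
  ⇒ x = -3, 0, 1, 6

f''(x) = 4*x^3 - 12*x^2 - 30*x + 18
Second-derivative test at each critical point:
  f''(-3) = -108 < 0 → local maximum
  f''(0) = 18 > 0 → local minimum
  f''(1) = -20 < 0 → local maximum
  f''(6) = 270 > 0 → local minimum

Critical points: x = -3 (local maximum); x = 0 (local minimum); x = 1 (local maximum); x = 6 (local minimum)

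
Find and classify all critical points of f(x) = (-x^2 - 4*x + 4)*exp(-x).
f'(x) = (x^2 + 2*x - 8)*exp(-x)

Solve f'(x) = 0:
  f'(x) = (x^2 + 2*x - 8)·exp(-x) and exp(-x) > 0 for every x, so f'(x) = 0 ⇔ x^2 + 2*x - 8 = 0.
  Factor: x^2 + 2*x - 8 = (x - 2)*(x + 4) = 0.
  ⇒ x = -4, 2

f''(x) = (10 - x^2)*exp(-x)
Second-derivative test at each critical point:
  f''(-4) = -327.5889 < 0 → local maximum
  f''(2) = 0.8120 > 0 → local minimum

Critical points: x = -4 (local maximum); x = 2 (local minimum)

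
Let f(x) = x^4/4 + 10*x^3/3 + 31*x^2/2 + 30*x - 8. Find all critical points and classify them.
f'(x) = x^3 + 10*x^2 + 31*x + 30

Solve f'(x) = 0:
  Factor: x^3 + 10*x^2 + 31*x + 30 = (x + 2)*(x + 3)*(x + 5) = 0.
  ⇒ x = -5, -3, -2

f''(x) = 3*x^2 + 20*x + 31
Second-derivative test at each critical point:
  f''(-5) = 6 > 0 → local minimum
  f''(-3) = -2 < 0 → local maximum
  f''(-2) = 3 > 0 → local minimum

Critical points: x = -5 (local minimum); x = -3 (local maximum); x = -2 (local minimum)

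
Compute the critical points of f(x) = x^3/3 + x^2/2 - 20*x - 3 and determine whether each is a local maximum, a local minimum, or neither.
f'(x) = x^2 + x - 20

Solve f'(x) = 0:
  Factor: x^2 + x - 20 = (x - 4)*(x + 5) = 0.
  ⇒ x = -5, 4

f''(x) = 2*x + 1
Second-derivative test at each critical point:
  f''(-5) = -9 < 0 → local maximum
  f''(4) = 9 > 0 → local minimum

Critical points: x = -5 (local maximum); x = 4 (local minimum)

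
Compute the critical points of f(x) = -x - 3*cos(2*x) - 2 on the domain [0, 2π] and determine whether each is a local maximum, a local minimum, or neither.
f'(x) = 6*sin(2*x) - 1

Solve f'(x) = 0 on [0, 2π]:
  f'(x) = 0 ⇔ sin(2*x) = 1/6, i.e. 2*x = arcsin(1/6) + 2nπ or 2*x = π − arcsin(1/6) + 2nπ; keep the solutions lying in [0, 2π].
  ⇒ x = asin(1/6)/2 ≈ 0.0837, -asin(1/6)/2 + pi/2 ≈ 1.4871, asin(1/6)/2 + pi ≈ 3.2253, -asin(1/6)/2 + 3*pi/2 ≈ 4.6287

f''(x) = 12*cos(2*x)
Second-derivative test at each critical point:
  f''(0.0837) = 11.8322 > 0 → local minimum
  f''(1.4871) = -11.8322 < 0 → local maximum
  f''(3.2253) = 11.8322 > 0 → local minimum
  f''(4.6287) = -11.8322 < 0 → local maximum

Critical points: x = asin(1/6)/2 ≈ 0.0837 (local minimum); x = -asin(1/6)/2 + pi/2 ≈ 1.4871 (local maximum); x = asin(1/6)/2 + pi ≈ 3.2253 (local minimum); x = -asin(1/6)/2 + 3*pi/2 ≈ 4.6287 (local maximum)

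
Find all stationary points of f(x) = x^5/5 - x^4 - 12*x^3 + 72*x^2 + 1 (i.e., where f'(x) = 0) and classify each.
f'(x) = x*(x^3 - 4*x^2 - 36*x + 144)

Solve f'(x) = 0:
  Factor: x^4 - 4*x^3 - 36*x^2 + 144*x = x*(x - 6)*(x - 4)*(x + 6) = 0.
  ⇒ x = -6, 0, 4, 6

f''(x) = 4*x^3 - 12*x^2 - 72*x + 144
Second-derivative test at each critical point:
  f''(-6) = -720 < 0 → local maximum
  f''(0) = 144 > 0 → local minimum
  f''(4) = -80 < 0 → local maximum
  f''(6) = 144 > 0 → local minimum

Critical points: x = -6 (local maximum); x = 0 (local minimum); x = 4 (local maximum); x = 6 (local minimum)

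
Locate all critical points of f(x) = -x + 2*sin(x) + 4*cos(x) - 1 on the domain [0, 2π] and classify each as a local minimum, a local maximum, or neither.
f'(x) = -4*sin(x) + 2*cos(x) - 1

Solve f'(x) = 0 on [0, 2π]:
  f'(x) = 0 ⇔ -4*sin(x) + 2*cos(x) = 1. Write the left side as R·cos(x + φ) with R = √(2² + 4²) = 2*sqrt(5), cos φ = sqrt(5)/5, sin φ = 2*sqrt(5)/5; then cos(x + φ) = sqrt(5)/10. Solve for x and keep the solutions lying in [0, 2π].
  ⇒ x = atan((-2 + sqrt(19))/(1 + 2*sqrt(19))) ≈ 0.2381, atan((-sqrt(19) - 2)/(1 - 2*sqrt(19))) + pi ≈ 3.8308

f''(x) = -2*sin(x) - 4*cos(x)
Second-derivative test at each critical point:
  f''(0.2381) = -4.3589 < 0 → local maximum
  f''(3.8308) = 4.3589 > 0 → local minimum

Critical points: x = atan((-2 + sqrt(19))/(1 + 2*sqrt(19))) ≈ 0.2381 (local maximum); x = atan((-sqrt(19) - 2)/(1 - 2*sqrt(19))) + pi ≈ 3.8308 (local minimum)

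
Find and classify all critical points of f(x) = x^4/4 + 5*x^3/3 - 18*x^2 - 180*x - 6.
f'(x) = x^3 + 5*x^2 - 36*x - 180

Solve f'(x) = 0:
  Factor: x^3 + 5*x^2 - 36*x - 180 = (x - 6)*(x + 5)*(x + 6) = 0.
  ⇒ x = -6, -5, 6

f''(x) = 3*x^2 + 10*x - 36
Second-derivative test at each critical point:
  f''(-6) = 12 > 0 → local minimum
  f''(-5) = -11 < 0 → local maximum
  f''(6) = 132 > 0 → local minimum

Critical points: x = -6 (local minimum); x = -5 (local maximum); x = 6 (local minimum)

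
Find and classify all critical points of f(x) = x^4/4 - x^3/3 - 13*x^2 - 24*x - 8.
f'(x) = x^3 - x^2 - 26*x - 24

Solve f'(x) = 0:
  Factor: x^3 - x^2 - 26*x - 24 = (x - 6)*(x + 1)*(x + 4) = 0.
  ⇒ x = -4, -1, 6

f''(x) = 3*x^2 - 2*x - 26
Second-derivative test at each critical point:
  f''(-4) = 30 > 0 → local minimum
  f''(-1) = -21 < 0 → local maximum
  f''(6) = 70 > 0 → local minimum

Critical points: x = -4 (local minimum); x = -1 (local maximum); x = 6 (local minimum)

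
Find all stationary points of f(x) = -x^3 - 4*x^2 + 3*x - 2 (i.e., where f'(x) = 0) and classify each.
f'(x) = -3*x^2 - 8*x + 3

Solve f'(x) = 0:
  Factor: -3*x^2 - 8*x + 3 = -(x + 3)*(3*x - 1) = 0.
  ⇒ x = -3, 1/3

f''(x) = -6*x - 8
Second-derivative test at each critical point:
  f''(-3) = 10 > 0 → local minimum
  f''(1/3) = -10 < 0 → local maximum

Critical points: x = -3 (local minimum); x = 1/3 (local maximum)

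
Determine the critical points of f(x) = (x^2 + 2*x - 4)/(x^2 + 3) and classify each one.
f'(x) = 2*(-x^2 + 7*x + 3)/(x^4 + 6*x^2 + 9)

Solve f'(x) = 0:
  f'(x) = -2*(x^2 - 7*x - 3)/(x^2 + 3)^2; the denominator is positive wherever f is defined, so f'(x) = 0 ⇔ -2*x^2 + 14*x + 6 = 0.
  Factor: -2*x^2 + 14*x + 6 = -2*(x^2 - 7*x - 3); x^2 - 7*x - 3 = 0 has no rational roots; quadratic formula: x = (7 ± √61)/2.
  ⇒ x = 7/2 - sqrt(61)/2 ≈ -0.4051, 7/2 + sqrt(61)/2 ≈ 7.4051

f''(x) = 2*(2*x^3 - 21*x^2 - 18*x + 21)/(x^6 + 9*x^4 + 27*x^2 + 27)
Second-derivative test at each critical point:
  f''(-0.4051) = 1.5602 > 0 → local minimum
  f''(7.4051) = -0.0047 < 0 → local maximum

Critical points: x = 7/2 - sqrt(61)/2 ≈ -0.4051 (local minimum); x = 7/2 + sqrt(61)/2 ≈ 7.4051 (local maximum)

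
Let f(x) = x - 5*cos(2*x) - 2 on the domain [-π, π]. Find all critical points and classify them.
f'(x) = 10*sin(2*x) + 1

Solve f'(x) = 0 on [-π, π]:
  f'(x) = 0 ⇔ sin(2*x) = -1/10, i.e. 2*x = arcsin(-1/10) + 2nπ or 2*x = π − arcsin(-1/10) + 2nπ; keep the solutions lying in [-π, π].
  ⇒ x = -pi/2 + asin(1/10)/2 ≈ -1.5207, -asin(1/10)/2 ≈ -0.0501, asin(1/10)/2 + pi/2 ≈ 1.6209, pi - asin(1/10)/2 ≈ 3.0915

f''(x) = 20*cos(2*x)
Second-derivative test at each critical point:
  f''(-1.5207) = -19.8997 < 0 → local maximum
  f''(-0.0501) = 19.8997 > 0 → local minimum
  f''(1.6209) = -19.8997 < 0 → local maximum
  f''(3.0915) = 19.8997 > 0 → local minimum

Critical points: x = -pi/2 + asin(1/10)/2 ≈ -1.5207 (local maximum); x = -asin(1/10)/2 ≈ -0.0501 (local minimum); x = asin(1/10)/2 + pi/2 ≈ 1.6209 (local maximum); x = pi - asin(1/10)/2 ≈ 3.0915 (local minimum)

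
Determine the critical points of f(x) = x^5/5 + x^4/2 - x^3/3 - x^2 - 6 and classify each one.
f'(x) = x*(x^3 + 2*x^2 - x - 2)

Solve f'(x) = 0:
  Factor: x^4 + 2*x^3 - x^2 - 2*x = x*(x - 1)*(x + 1)*(x + 2) = 0.
  ⇒ x = -2, -1, 0, 1

f''(x) = 4*x^3 + 6*x^2 - 2*x - 2
Second-derivative test at each critical point:
  f''(-2) = -6 < 0 → local maximum
  f''(-1) = 2 > 0 → local minimum
  f''(0) = -2 < 0 → local maximum
  f''(1) = 6 > 0 → local minimum

Critical points: x = -2 (local maximum); x = -1 (local minimum); x = 0 (local maximum); x = 1 (local minimum)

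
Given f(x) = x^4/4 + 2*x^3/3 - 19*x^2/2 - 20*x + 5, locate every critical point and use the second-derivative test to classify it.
f'(x) = x^3 + 2*x^2 - 19*x - 20

Solve f'(x) = 0:
  Factor: x^3 + 2*x^2 - 19*x - 20 = (x - 4)*(x + 1)*(x + 5) = 0.
  ⇒ x = -5, -1, 4

f''(x) = 3*x^2 + 4*x - 19
Second-derivative test at each critical point:
  f''(-5) = 36 > 0 → local minimum
  f''(-1) = -20 < 0 → local maximum
  f''(4) = 45 > 0 → local minimum

Critical points: x = -5 (local minimum); x = -1 (local maximum); x = 4 (local minimum)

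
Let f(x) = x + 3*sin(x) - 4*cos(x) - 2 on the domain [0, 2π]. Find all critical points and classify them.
f'(x) = 4*sin(x) + 3*cos(x) + 1

Solve f'(x) = 0 on [0, 2π]:
  f'(x) = 0 ⇔ 4*sin(x) + 3*cos(x) = -1. Write the left side as R·cos(x + φ) with R = √(3² + (-4)²) = 5, cos φ = 3/5, sin φ = -4/5; then cos(x + φ) = -1/5. Solve for x and keep the solutions lying in [0, 2π].
  ⇒ x = atan((-4 + 6*sqrt(6))/(-8*sqrt(6) - 3)) + pi ≈ 2.6994, atan((-6*sqrt(6) - 4)/(-3 + 8*sqrt(6))) + 2*pi ≈ 5.4383

f''(x) = -3*sin(x) + 4*cos(x)
Second-derivative test at each critical point:
  f''(2.6994) = -4.8990 < 0 → local maximum
  f''(5.4383) = 4.8990 > 0 → local minimum

Critical points: x = atan((-4 + 6*sqrt(6))/(-8*sqrt(6) - 3)) + pi ≈ 2.6994 (local maximum); x = atan((-6*sqrt(6) - 4)/(-3 + 8*sqrt(6))) + 2*pi ≈ 5.4383 (local minimum)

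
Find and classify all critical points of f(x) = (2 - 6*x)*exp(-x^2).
f'(x) = 2*(2*x*(3*x - 1) - 3)*exp(-x^2)

Solve f'(x) = 0:
  f'(x) = (12*x^2 - 4*x - 6)·exp(-x^2) and exp(-x^2) > 0 for every x, so f'(x) = 0 ⇔ 12*x^2 - 4*x - 6 = 0.
  Factor: 12*x^2 - 4*x - 6 = 2*(6*x^2 - 2*x - 3); 6*x^2 - 2*x - 3 = 0 has no rational roots; quadratic formula: x = (2 ± √76)/12.
  ⇒ x = 1/6 - sqrt(19)/6 ≈ -0.5598, 1/6 + sqrt(19)/6 ≈ 0.8931

f''(x) = 4*(2*x^2*(1 - 3*x) + 9*x - 1)*exp(-x^2)
Second-derivative test at each critical point:
  f''(-0.5598) = -12.7447 < 0 → local maximum
  f''(0.8931) = 7.8522 > 0 → local minimum

Critical points: x = 1/6 - sqrt(19)/6 ≈ -0.5598 (local maximum); x = 1/6 + sqrt(19)/6 ≈ 0.8931 (local minimum)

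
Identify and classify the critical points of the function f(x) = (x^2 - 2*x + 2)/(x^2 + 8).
f'(x) = 2*(x^2 + 6*x - 8)/(x^4 + 16*x^2 + 64)

Solve f'(x) = 0:
  f'(x) = 2*(x^2 + 6*x - 8)/(x^2 + 8)^2; the denominator is positive wherever f is defined, so f'(x) = 0 ⇔ 2*x^2 + 12*x - 16 = 0.
  Factor: 2*x^2 + 12*x - 16 = 2*(x^2 + 6*x - 8); x^2 + 6*x - 8 = 0 has no rational roots; quadratic formula: x = (-6 ± √68)/2.
  ⇒ x = -sqrt(17) - 3 ≈ -7.1231, -3 + sqrt(17) ≈ 1.1231

f''(x) = 4*(-x^3 - 9*x^2 + 24*x + 24)/(x^6 + 24*x^4 + 192*x^2 + 512)
Second-derivative test at each critical point:
  f''(-7.1231) = -0.0048 < 0 → local maximum
  f''(1.1231) = 0.1923 > 0 → local minimum

Critical points: x = -sqrt(17) - 3 ≈ -7.1231 (local maximum); x = -3 + sqrt(17) ≈ 1.1231 (local minimum)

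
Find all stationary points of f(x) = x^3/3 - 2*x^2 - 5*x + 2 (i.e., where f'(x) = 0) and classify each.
f'(x) = x^2 - 4*x - 5

Solve f'(x) = 0:
  Factor: x^2 - 4*x - 5 = (x - 5)*(x + 1) = 0.
  ⇒ x = -1, 5

f''(x) = 2*x - 4
Second-derivative test at each critical point:
  f''(-1) = -6 < 0 → local maximum
  f''(5) = 6 > 0 → local minimum

Critical points: x = -1 (local maximum); x = 5 (local minimum)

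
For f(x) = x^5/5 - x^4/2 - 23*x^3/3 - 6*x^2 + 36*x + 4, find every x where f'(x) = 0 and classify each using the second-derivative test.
f'(x) = x^4 - 2*x^3 - 23*x^2 - 12*x + 36

Solve f'(x) = 0:
  Factor: x^4 - 2*x^3 - 23*x^2 - 12*x + 36 = (x - 6)*(x - 1)*(x + 2)*(x + 3) = 0.
  ⇒ x = -3, -2, 1, 6

f''(x) = 4*x^3 - 6*x^2 - 46*x - 12
Second-derivative test at each critical point:
  f''(-3) = -36 < 0 → local maximum
  f''(-2) = 24 > 0 → local minimum
  f''(1) = -60 < 0 → local maximum
  f''(6) = 360 > 0 → local minimum

Critical points: x = -3 (local maximum); x = -2 (local minimum); x = 1 (local maximum); x = 6 (local minimum)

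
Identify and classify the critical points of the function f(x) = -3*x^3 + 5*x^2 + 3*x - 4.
f'(x) = -9*x^2 + 10*x + 3

Solve f'(x) = 0:
  9*x^2 - 10*x - 3 = 0 has no rational roots; quadratic formula: x = (10 ± √208)/18.
  ⇒ x = 5/9 - 2*sqrt(13)/9 ≈ -0.2457, 5/9 + 2*sqrt(13)/9 ≈ 1.3568

f''(x) = 10 - 18*x
Second-derivative test at each critical point:
  f''(-0.2457) = 14.4222 > 0 → local minimum
  f''(1.3568) = -14.4222 < 0 → local maximum

Critical points: x = 5/9 - 2*sqrt(13)/9 ≈ -0.2457 (local minimum); x = 5/9 + 2*sqrt(13)/9 ≈ 1.3568 (local maximum)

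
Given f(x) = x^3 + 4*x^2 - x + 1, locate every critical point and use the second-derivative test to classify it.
f'(x) = 3*x^2 + 8*x - 1

Solve f'(x) = 0:
  3*x^2 + 8*x - 1 = 0 has no rational roots; quadratic formula: x = (-8 ± √76)/6.
  ⇒ x = -sqrt(19)/3 - 4/3 ≈ -2.7863, -4/3 + sqrt(19)/3 ≈ 0.1196

f''(x) = 6*x + 8
Second-derivative test at each critical point:
  f''(-2.7863) = -8.7178 < 0 → local maximum
  f''(0.1196) = 8.7178 > 0 → local minimum

Critical points: x = -sqrt(19)/3 - 4/3 ≈ -2.7863 (local maximum); x = -4/3 + sqrt(19)/3 ≈ 0.1196 (local minimum)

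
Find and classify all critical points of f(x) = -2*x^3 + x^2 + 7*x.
f'(x) = -6*x^2 + 2*x + 7

Solve f'(x) = 0:
  6*x^2 - 2*x - 7 = 0 has no rational roots; quadratic formula: x = (2 ± √172)/12.
  ⇒ x = 1/6 - sqrt(43)/6 ≈ -0.9262, 1/6 + sqrt(43)/6 ≈ 1.2596

f''(x) = 2 - 12*x
Second-derivative test at each critical point:
  f''(-0.9262) = 13.1149 > 0 → local minimum
  f''(1.2596) = -13.1149 < 0 → local maximum

Critical points: x = 1/6 - sqrt(43)/6 ≈ -0.9262 (local minimum); x = 1/6 + sqrt(43)/6 ≈ 1.2596 (local maximum)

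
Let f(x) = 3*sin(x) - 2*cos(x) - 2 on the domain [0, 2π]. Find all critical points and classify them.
f'(x) = 2*sin(x) + 3*cos(x)

Solve f'(x) = 0 on [0, 2π]:
  f'(x) = 0 ⇔ 3*cos(x) = -2*sin(x) ⇔ tan(x) = -3/2, i.e. x = arctan(-3/2) + nπ; keep the solutions lying in [0, 2π].
  ⇒ x = pi - atan(3/2) ≈ 2.1588, -atan(3/2) + 2*pi ≈ 5.3004

f''(x) = -3*sin(x) + 2*cos(x)
Second-derivative test at each critical point:
  f''(2.1588) = -3.6056 < 0 → local maximum
  f''(5.3004) = 3.6056 > 0 → local minimum

Critical points: x = pi - atan(3/2) ≈ 2.1588 (local maximum); x = -atan(3/2) + 2*pi ≈ 5.3004 (local minimum)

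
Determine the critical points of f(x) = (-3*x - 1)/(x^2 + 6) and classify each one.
f'(x) = (3*x^2 + 2*x - 18)/(x^4 + 12*x^2 + 36)

Solve f'(x) = 0:
  f'(x) = (3*x^2 + 2*x - 18)/(x^2 + 6)^2; the denominator is positive wherever f is defined, so f'(x) = 0 ⇔ 3*x^2 + 2*x - 18 = 0.
  3*x^2 + 2*x - 18 = 0 has no rational roots; quadratic formula: x = (-2 ± √220)/6.
  ⇒ x = -sqrt(55)/3 - 1/3 ≈ -2.8054, -1/3 + sqrt(55)/3 ≈ 2.1387

f''(x) = 2*(-4*x^2*(3*x + 1) + (9*x + 1)*(x^2 + 6))/(x^2 + 6)^3
Second-derivative test at each critical point:
  f''(-2.8054) = -0.0771 < 0 → local maximum
  f''(2.1387) = 0.1327 > 0 → local minimum

Critical points: x = -sqrt(55)/3 - 1/3 ≈ -2.8054 (local maximum); x = -1/3 + sqrt(55)/3 ≈ 2.1387 (local minimum)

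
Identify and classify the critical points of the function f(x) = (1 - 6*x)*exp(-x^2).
f'(x) = 2*(x*(6*x - 1) - 3)*exp(-x^2)

Solve f'(x) = 0:
  f'(x) = (12*x^2 - 2*x - 6)·exp(-x^2) and exp(-x^2) > 0 for every x, so f'(x) = 0 ⇔ 12*x^2 - 2*x - 6 = 0.
  Factor: 12*x^2 - 2*x - 6 = 2*(6*x^2 - x - 3); 6*x^2 - x - 3 = 0 has no rational roots; quadratic formula: x = (1 ± √73)/12.
  ⇒ x = 1/12 - sqrt(73)/12 ≈ -0.6287, 1/12 + sqrt(73)/12 ≈ 0.7953

f''(x) = 2*(2*x^2*(1 - 6*x) + 18*x - 1)*exp(-x^2)
Second-derivative test at each critical point:
  f''(-0.6287) = -11.5093 < 0 → local maximum
  f''(0.7953) = 9.0777 > 0 → local minimum

Critical points: x = 1/12 - sqrt(73)/12 ≈ -0.6287 (local maximum); x = 1/12 + sqrt(73)/12 ≈ 0.7953 (local minimum)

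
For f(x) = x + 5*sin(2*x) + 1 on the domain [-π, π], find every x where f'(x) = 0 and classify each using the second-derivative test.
f'(x) = 10*cos(2*x) + 1

Solve f'(x) = 0 on [-π, π]:
  f'(x) = 0 ⇔ cos(2*x) = -1/10, i.e. 2*x = ±arccos(-1/10) + 2nπ; keep the solutions lying in [-π, π].
  ⇒ x = -pi + acos(-1/10)/2 ≈ -2.3061, -acos(-1/10)/2 ≈ -0.8355, acos(-1/10)/2 ≈ 0.8355, pi - acos(-1/10)/2 ≈ 2.3061

f''(x) = -20*sin(2*x)
Second-derivative test at each critical point:
  f''(-2.3061) = -19.8997 < 0 → local maximum
  f''(-0.8355) = 19.8997 > 0 → local minimum
  f''(0.8355) = -19.8997 < 0 → local maximum
  f''(2.3061) = 19.8997 > 0 → local minimum

Critical points: x = -pi + acos(-1/10)/2 ≈ -2.3061 (local maximum); x = -acos(-1/10)/2 ≈ -0.8355 (local minimum); x = acos(-1/10)/2 ≈ 0.8355 (local maximum); x = pi - acos(-1/10)/2 ≈ 2.3061 (local minimum)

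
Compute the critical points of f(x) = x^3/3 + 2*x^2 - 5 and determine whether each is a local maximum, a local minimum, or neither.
f'(x) = x*(x + 4)

Solve f'(x) = 0:
  Factor: x^2 + 4*x = x*(x + 4) = 0.
  ⇒ x = -4, 0

f''(x) = 2*x + 4
Second-derivative test at each critical point:
  f''(-4) = -4 < 0 → local maximum
  f''(0) = 4 > 0 → local minimum

Critical points: x = -4 (local maximum); x = 0 (local minimum)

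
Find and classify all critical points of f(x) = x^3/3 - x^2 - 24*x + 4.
f'(x) = x^2 - 2*x - 24

Solve f'(x) = 0:
  Factor: x^2 - 2*x - 24 = (x - 6)*(x + 4) = 0.
  ⇒ x = -4, 6

f''(x) = 2*x - 2
Second-derivative test at each critical point:
  f''(-4) = -10 < 0 → local maximum
  f''(6) = 10 > 0 → local minimum

Critical points: x = -4 (local maximum); x = 6 (local minimum)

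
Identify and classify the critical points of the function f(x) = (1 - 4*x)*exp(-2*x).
f'(x) = 2*(4*x - 3)*exp(-2*x)

Solve f'(x) = 0:
  f'(x) = (8*x - 6)·exp(-2*x) and exp(-2*x) > 0 for every x, so f'(x) = 0 ⇔ 8*x - 6 = 0.
  Factor: 8*x - 6 = 2*(4*x - 3) = 0.
  ⇒ x = 3/4

f''(x) = 4*(5 - 4*x)*exp(-2*x)
Second-derivative test at each critical point:
  f''(3/4) = 1.7850 > 0 → local minimum

Critical points: x = 3/4 (local minimum)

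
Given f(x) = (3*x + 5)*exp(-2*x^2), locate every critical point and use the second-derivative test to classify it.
f'(x) = (-4*x*(3*x + 5) + 3)*exp(-2*x^2)

Solve f'(x) = 0:
  f'(x) = (-12*x^2 - 20*x + 3)·exp(-2*x^2) and exp(-2*x^2) > 0 for every x, so f'(x) = 0 ⇔ -12*x^2 - 20*x + 3 = 0.
  12*x^2 + 20*x - 3 = 0 has no rational roots; quadratic formula: x = (-20 ± √544)/24.
  ⇒ x = -sqrt(34)/6 - 5/6 ≈ -1.8052, -5/6 + sqrt(34)/6 ≈ 0.1385

f''(x) = 4*(4*x^2*(3*x + 5) - 9*x - 5)*exp(-2*x^2)
Second-derivative test at each critical point:
  f''(-1.8052) = 0.0345 > 0 → local minimum
  f''(0.1385) = -22.4460 < 0 → local maximum

Critical points: x = -sqrt(34)/6 - 5/6 ≈ -1.8052 (local minimum); x = -5/6 + sqrt(34)/6 ≈ 0.1385 (local maximum)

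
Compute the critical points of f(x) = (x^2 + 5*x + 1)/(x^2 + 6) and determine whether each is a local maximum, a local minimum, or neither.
f'(x) = 5*(-x^2 + 2*x + 6)/(x^4 + 12*x^2 + 36)

Solve f'(x) = 0:
  f'(x) = -5*(x^2 - 2*x - 6)/(x^2 + 6)^2; the denominator is positive wherever f is defined, so f'(x) = 0 ⇔ -5*x^2 + 10*x + 30 = 0.
  Factor: -5*x^2 + 10*x + 30 = -5*(x^2 - 2*x - 6); x^2 - 2*x - 6 = 0 has no rational roots; quadratic formula: x = (2 ± √28)/2.
  ⇒ x = 1 - sqrt(7) ≈ -1.6458, 1 + sqrt(7) ≈ 3.6458

f''(x) = 10*(x^3 - 3*x^2 - 18*x + 6)/(x^6 + 18*x^4 + 108*x^2 + 216)
Second-derivative test at each critical point:
  f''(-1.6458) = 0.3489 > 0 → local minimum
  f''(3.6458) = -0.0711 < 0 → local maximum

Critical points: x = 1 - sqrt(7) ≈ -1.6458 (local minimum); x = 1 + sqrt(7) ≈ 3.6458 (local maximum)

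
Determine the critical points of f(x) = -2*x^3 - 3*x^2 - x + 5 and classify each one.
f'(x) = -6*x^2 - 6*x - 1

Solve f'(x) = 0:
  6*x^2 + 6*x + 1 = 0 has no rational roots; quadratic formula: x = (-6 ± √12)/12.
  ⇒ x = -1/2 - sqrt(3)/6 ≈ -0.7887, -1/2 + sqrt(3)/6 ≈ -0.2113

f''(x) = -12*x - 6
Second-derivative test at each critical point:
  f''(-0.7887) = 3.4641 > 0 → local minimum
  f''(-0.2113) = -3.4641 < 0 → local maximum

Critical points: x = -1/2 - sqrt(3)/6 ≈ -0.7887 (local minimum); x = -1/2 + sqrt(3)/6 ≈ -0.2113 (local maximum)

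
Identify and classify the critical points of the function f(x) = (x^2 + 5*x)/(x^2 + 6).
f'(x) = (-5*x^2 + 12*x + 30)/(x^4 + 12*x^2 + 36)

Solve f'(x) = 0:
  f'(x) = -(5*x^2 - 12*x - 30)/(x^2 + 6)^2; the denominator is positive wherever f is defined, so f'(x) = 0 ⇔ -5*x^2 + 12*x + 30 = 0.
  5*x^2 - 12*x - 30 = 0 has no rational roots; quadratic formula: x = (12 ± √744)/10.
  ⇒ x = 6/5 - sqrt(186)/5 ≈ -1.5276, 6/5 + sqrt(186)/5 ≈ 3.9276

f''(x) = 2*(5*x^3 - 18*x^2 - 90*x + 36)/(x^6 + 18*x^4 + 108*x^2 + 216)
Second-derivative test at each critical point:
  f''(-1.5276) = 0.3927 > 0 → local minimum
  f''(3.9276) = -0.0594 < 0 → local maximum

Critical points: x = 6/5 - sqrt(186)/5 ≈ -1.5276 (local minimum); x = 6/5 + sqrt(186)/5 ≈ 3.9276 (local maximum)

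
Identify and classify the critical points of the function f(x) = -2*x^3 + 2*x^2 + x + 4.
f'(x) = -6*x^2 + 4*x + 1

Solve f'(x) = 0:
  6*x^2 - 4*x - 1 = 0 has no rational roots; quadratic formula: x = (4 ± √40)/12.
  ⇒ x = 1/3 - sqrt(10)/6 ≈ -0.1937, 1/3 + sqrt(10)/6 ≈ 0.8604

f''(x) = 4 - 12*x
Second-derivative test at each critical point:
  f''(-0.1937) = 6.3246 > 0 → local minimum
  f''(0.8604) = -6.3246 < 0 → local maximum

Critical points: x = 1/3 - sqrt(10)/6 ≈ -0.1937 (local minimum); x = 1/3 + sqrt(10)/6 ≈ 0.8604 (local maximum)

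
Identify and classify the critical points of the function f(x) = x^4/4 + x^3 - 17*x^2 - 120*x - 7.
f'(x) = x^3 + 3*x^2 - 34*x - 120

Solve f'(x) = 0:
  Factor: x^3 + 3*x^2 - 34*x - 120 = (x - 6)*(x + 4)*(x + 5) = 0.
  ⇒ x = -5, -4, 6

f''(x) = 3*x^2 + 6*x - 34
Second-derivative test at each critical point:
  f''(-5) = 11 > 0 → local minimum
  f''(-4) = -10 < 0 → local maximum
  f''(6) = 110 > 0 → local minimum

Critical points: x = -5 (local minimum); x = -4 (local maximum); x = 6 (local minimum)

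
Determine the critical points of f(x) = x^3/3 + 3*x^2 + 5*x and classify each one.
f'(x) = x^2 + 6*x + 5

Solve f'(x) = 0:
  Factor: x^2 + 6*x + 5 = (x + 1)*(x + 5) = 0.
  ⇒ x = -5, -1

f''(x) = 2*x + 6
Second-derivative test at each critical point:
  f''(-5) = -4 < 0 → local maximum
  f''(-1) = 4 > 0 → local minimum

Critical points: x = -5 (local maximum); x = -1 (local minimum)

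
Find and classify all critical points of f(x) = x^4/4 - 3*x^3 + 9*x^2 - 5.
f'(x) = x*(x^2 - 9*x + 18)

Solve f'(x) = 0:
  Factor: x^3 - 9*x^2 + 18*x = x*(x - 6)*(x - 3) = 0.
  ⇒ x = 0, 3, 6

f''(x) = 3*x^2 - 18*x + 18
Second-derivative test at each critical point:
  f''(0) = 18 > 0 → local minimum
  f''(3) = -9 < 0 → local maximum
  f''(6) = 18 > 0 → local minimum

Critical points: x = 0 (local minimum); x = 3 (local maximum); x = 6 (local minimum)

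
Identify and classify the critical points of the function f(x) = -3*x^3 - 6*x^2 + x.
f'(x) = -9*x^2 - 12*x + 1

Solve f'(x) = 0:
  9*x^2 + 12*x - 1 = 0 has no rational roots; quadratic formula: x = (-12 ± √180)/18.
  ⇒ x = -sqrt(5)/3 - 2/3 ≈ -1.4120, -2/3 + sqrt(5)/3 ≈ 0.0787

f''(x) = -18*x - 12
Second-derivative test at each critical point:
  f''(-1.4120) = 13.4164 > 0 → local minimum
  f''(0.0787) = -13.4164 < 0 → local maximum

Critical points: x = -sqrt(5)/3 - 2/3 ≈ -1.4120 (local minimum); x = -2/3 + sqrt(5)/3 ≈ 0.0787 (local maximum)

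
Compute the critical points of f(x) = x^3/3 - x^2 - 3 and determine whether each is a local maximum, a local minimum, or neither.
f'(x) = x*(x - 2)

Solve f'(x) = 0:
  Factor: x^2 - 2*x = x*(x - 2) = 0.
  ⇒ x = 0, 2

f''(x) = 2*x - 2
Second-derivative test at each critical point:
  f''(0) = -2 < 0 → local maximum
  f''(2) = 2 > 0 → local minimum

Critical points: x = 0 (local maximum); x = 2 (local minimum)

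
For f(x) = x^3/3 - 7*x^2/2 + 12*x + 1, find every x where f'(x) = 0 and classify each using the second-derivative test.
f'(x) = x^2 - 7*x + 12

Solve f'(x) = 0:
  Factor: x^2 - 7*x + 12 = (x - 4)*(x - 3) = 0.
  ⇒ x = 3, 4

f''(x) = 2*x - 7
Second-derivative test at each critical point:
  f''(3) = -1 < 0 → local maximum
  f''(4) = 1 > 0 → local minimum

Critical points: x = 3 (local maximum); x = 4 (local minimum)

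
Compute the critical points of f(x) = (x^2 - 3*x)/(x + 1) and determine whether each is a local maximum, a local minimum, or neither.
f'(x) = (x^2 + 2*x - 3)/(x^2 + 2*x + 1)

Solve f'(x) = 0:
  f'(x) = (x - 1)*(x + 3)/(x + 1)^2; the denominator is positive wherever f is defined, so f'(x) = 0 ⇔ x^2 + 2*x - 3 = 0.
  Factor: x^2 + 2*x - 3 = (x - 1)*(x + 3) = 0.
  ⇒ x = -3, 1

f''(x) = 8/(x^3 + 3*x^2 + 3*x + 1)
Second-derivative test at each critical point:
  f''(-3) = -1 < 0 → local maximum
  f''(1) = 1 > 0 → local minimum

Critical points: x = -3 (local maximum); x = 1 (local minimum)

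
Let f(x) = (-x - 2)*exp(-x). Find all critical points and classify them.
f'(x) = (x + 1)*exp(-x)

Solve f'(x) = 0:
  f'(x) = (x + 1)·exp(-x) and exp(-x) > 0 for every x, so f'(x) = 0 ⇔ x + 1 = 0.
  x + 1 = 0.
  ⇒ x = -1

f''(x) = -x*exp(-x)
Second-derivative test at each critical point:
  f''(-1) = 2.7183 > 0 → local minimum

Critical points: x = -1 (local minimum)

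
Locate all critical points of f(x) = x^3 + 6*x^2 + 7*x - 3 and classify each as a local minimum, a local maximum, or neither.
f'(x) = 3*x^2 + 12*x + 7

Solve f'(x) = 0:
  3*x^2 + 12*x + 7 = 0 has no rational roots; quadratic formula: x = (-12 ± √60)/6.
  ⇒ x = -2 - sqrt(15)/3 ≈ -3.2910, -2 + sqrt(15)/3 ≈ -0.7090

f''(x) = 6*x + 12
Second-derivative test at each critical point:
  f''(-3.2910) = -7.7460 < 0 → local maximum
  f''(-0.7090) = 7.7460 > 0 → local minimum

Critical points: x = -2 - sqrt(15)/3 ≈ -3.2910 (local maximum); x = -2 + sqrt(15)/3 ≈ -0.7090 (local minimum)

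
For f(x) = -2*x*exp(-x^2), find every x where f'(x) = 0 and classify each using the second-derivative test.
f'(x) = 2*(2*x^2 - 1)*exp(-x^2)

Solve f'(x) = 0:
  f'(x) = (4*x^2 - 2)·exp(-x^2) and exp(-x^2) > 0 for every x, so f'(x) = 0 ⇔ 4*x^2 - 2 = 0.
  Factor: 4*x^2 - 2 = 2*(2*x^2 - 1); 2*x^2 - 1 = 0 has no rational roots; quadratic formula: x = (0 ± √8)/4.
  ⇒ x = -sqrt(2)/2 ≈ -0.7071, sqrt(2)/2 ≈ 0.7071

f''(x) = (-8*x^3 + 12*x)*exp(-x^2)
Second-derivative test at each critical point:
  f''(-0.7071) = -3.4311 < 0 → local maximum
  f''(0.7071) = 3.4311 > 0 → local minimum

Critical points: x = -sqrt(2)/2 ≈ -0.7071 (local maximum); x = sqrt(2)/2 ≈ 0.7071 (local minimum)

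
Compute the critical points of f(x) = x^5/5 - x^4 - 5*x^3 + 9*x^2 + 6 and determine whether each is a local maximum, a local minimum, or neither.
f'(x) = x*(x^3 - 4*x^2 - 15*x + 18)

Solve f'(x) = 0:
  Factor: x^4 - 4*x^3 - 15*x^2 + 18*x = x*(x - 6)*(x - 1)*(x + 3) = 0.
  ⇒ x = -3, 0, 1, 6

f''(x) = 4*x^3 - 12*x^2 - 30*x + 18
Second-derivative test at each critical point:
  f''(-3) = -108 < 0 → local maximum
  f''(0) = 18 > 0 → local minimum
  f''(1) = -20 < 0 → local maximum
  f''(6) = 270 > 0 → local minimum

Critical points: x = -3 (local maximum); x = 0 (local minimum); x = 1 (local maximum); x = 6 (local minimum)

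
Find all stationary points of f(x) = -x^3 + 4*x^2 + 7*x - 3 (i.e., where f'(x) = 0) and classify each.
f'(x) = -3*x^2 + 8*x + 7

Solve f'(x) = 0:
  3*x^2 - 8*x - 7 = 0 has no rational roots; quadratic formula: x = (8 ± √148)/6.
  ⇒ x = 4/3 - sqrt(37)/3 ≈ -0.6943, 4/3 + sqrt(37)/3 ≈ 3.3609

f''(x) = 8 - 6*x
Second-derivative test at each critical point:
  f''(-0.6943) = 12.1655 > 0 → local minimum
  f''(3.3609) = -12.1655 < 0 → local maximum

Critical points: x = 4/3 - sqrt(37)/3 ≈ -0.6943 (local minimum); x = 4/3 + sqrt(37)/3 ≈ 3.3609 (local maximum)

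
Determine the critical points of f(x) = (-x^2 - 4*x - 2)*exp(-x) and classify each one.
f'(x) = (x^2 + 2*x - 2)*exp(-x)

Solve f'(x) = 0:
  f'(x) = (x^2 + 2*x - 2)·exp(-x) and exp(-x) > 0 for every x, so f'(x) = 0 ⇔ x^2 + 2*x - 2 = 0.
  x^2 + 2*x - 2 = 0 has no rational roots; quadratic formula: x = (-2 ± √12)/2.
  ⇒ x = -sqrt(3) - 1 ≈ -2.7321, -1 + sqrt(3) ≈ 0.7321

f''(x) = (4 - x^2)*exp(-x)
Second-derivative test at each critical point:
  f''(-2.7321) = -53.2237 < 0 → local maximum
  f''(0.7321) = 1.6660 > 0 → local minimum

Critical points: x = -sqrt(3) - 1 ≈ -2.7321 (local maximum); x = -1 + sqrt(3) ≈ 0.7321 (local minimum)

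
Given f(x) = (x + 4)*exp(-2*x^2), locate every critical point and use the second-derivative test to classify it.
f'(x) = (-4*x*(x + 4) + 1)*exp(-2*x^2)

Solve f'(x) = 0:
  f'(x) = (-4*x^2 - 16*x + 1)·exp(-2*x^2) and exp(-2*x^2) > 0 for every x, so f'(x) = 0 ⇔ -4*x^2 - 16*x + 1 = 0.
  4*x^2 + 16*x - 1 = 0 has no rational roots; quadratic formula: x = (-16 ± √272)/8.
  ⇒ x = -sqrt(17)/2 - 2 ≈ -4.0616, -2 + sqrt(17)/2 ≈ 0.0616

f''(x) = 4*(4*x^2*(x + 4) - 3*x - 4)*exp(-2*x^2)
Second-derivative test at each critical point:
  f''(-4.0616) = 7.742e-14 > 0 → local minimum
  f''(0.0616) = -16.3679 < 0 → local maximum

Critical points: x = -sqrt(17)/2 - 2 ≈ -4.0616 (local minimum); x = -2 + sqrt(17)/2 ≈ 0.0616 (local maximum)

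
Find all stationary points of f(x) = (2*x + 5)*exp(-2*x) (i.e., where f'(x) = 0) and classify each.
f'(x) = 4*(-x - 2)*exp(-2*x)

Solve f'(x) = 0:
  f'(x) = (-4*x - 8)·exp(-2*x) and exp(-2*x) > 0 for every x, so f'(x) = 0 ⇔ -4*x - 8 = 0.
  Factor: -4*x - 8 = -4*(x + 2) = 0.
  ⇒ x = -2

f''(x) = 4*(2*x + 3)*exp(-2*x)
Second-derivative test at each critical point:
  f''(-2) = -218.3926 < 0 → local maximum

Critical points: x = -2 (local maximum)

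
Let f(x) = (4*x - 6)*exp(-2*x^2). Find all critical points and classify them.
f'(x) = 4*(-2*x*(2*x - 3) + 1)*exp(-2*x^2)

Solve f'(x) = 0:
  f'(x) = (-16*x^2 + 24*x + 4)·exp(-2*x^2) and exp(-2*x^2) > 0 for every x, so f'(x) = 0 ⇔ -16*x^2 + 24*x + 4 = 0.
  Factor: -16*x^2 + 24*x + 4 = -4*(4*x^2 - 6*x - 1); 4*x^2 - 6*x - 1 = 0 has no rational roots; quadratic formula: x = (6 ± √52)/8.
  ⇒ x = 3/4 - sqrt(13)/4 ≈ -0.1514, 3/4 + sqrt(13)/4 ≈ 1.6514

f''(x) = 8*(4*x^2*(2*x - 3) - 6*x + 3)*exp(-2*x^2)
Second-derivative test at each critical point:
  f''(-0.1514) = 27.5521 > 0 → local minimum
  f''(1.6514) = -0.1234 < 0 → local maximum

Critical points: x = 3/4 - sqrt(13)/4 ≈ -0.1514 (local minimum); x = 3/4 + sqrt(13)/4 ≈ 1.6514 (local maximum)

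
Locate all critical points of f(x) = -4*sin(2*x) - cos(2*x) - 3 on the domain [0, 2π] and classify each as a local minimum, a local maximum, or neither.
f'(x) = 2*sin(2*x) - 8*cos(2*x)

Solve f'(x) = 0 on [0, 2π]:
  f'(x) = 0 ⇔ -4*cos(2*x) = -sin(2*x) ⇔ tan(2*x) = 4, i.e. 2*x = arctan(4) + nπ; keep the solutions lying in [0, 2π].
  ⇒ x = atan(4)/2 ≈ 0.6629, atan(4)/2 + pi/2 ≈ 2.2337, atan(4)/2 + pi ≈ 3.8045, atan(4)/2 + 3*pi/2 ≈ 5.3753

f''(x) = 16*sin(2*x) + 4*cos(2*x)
Second-derivative test at each critical point:
  f''(0.6629) = 16.4924 > 0 → local minimum
  f''(2.2337) = -16.4924 < 0 → local maximum
  f''(3.8045) = 16.4924 > 0 → local minimum
  f''(5.3753) = -16.4924 < 0 → local maximum

Critical points: x = atan(4)/2 ≈ 0.6629 (local minimum); x = atan(4)/2 + pi/2 ≈ 2.2337 (local maximum); x = atan(4)/2 + pi ≈ 3.8045 (local minimum); x = atan(4)/2 + 3*pi/2 ≈ 5.3753 (local maximum)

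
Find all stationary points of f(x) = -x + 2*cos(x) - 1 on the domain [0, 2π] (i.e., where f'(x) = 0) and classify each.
f'(x) = -2*sin(x) - 1

Solve f'(x) = 0 on [0, 2π]:
  f'(x) = 0 ⇔ sin(x) = -1/2, i.e. x = arcsin(-1/2) + 2nπ or x = π − arcsin(-1/2) + 2nπ; keep the solutions lying in [0, 2π].
  ⇒ x = 7*pi/6 ≈ 3.6652, 11*pi/6 ≈ 5.7596

f''(x) = -2*cos(x)
Second-derivative test at each critical point:
  f''(3.6652) = 1.7321 > 0 → local minimum
  f''(5.7596) = -1.7321 < 0 → local maximum

Critical points: x = 7*pi/6 ≈ 3.6652 (local minimum); x = 11*pi/6 ≈ 5.7596 (local maximum)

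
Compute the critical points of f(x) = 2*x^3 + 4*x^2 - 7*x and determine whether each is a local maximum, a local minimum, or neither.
f'(x) = 6*x^2 + 8*x - 7

Solve f'(x) = 0:
  6*x^2 + 8*x - 7 = 0 has no rational roots; quadratic formula: x = (-8 ± √232)/12.
  ⇒ x = -sqrt(58)/6 - 2/3 ≈ -1.9360, -2/3 + sqrt(58)/6 ≈ 0.6026

f''(x) = 12*x + 8
Second-derivative test at each critical point:
  f''(-1.9360) = -15.2315 < 0 → local maximum
  f''(0.6026) = 15.2315 > 0 → local minimum

Critical points: x = -sqrt(58)/6 - 2/3 ≈ -1.9360 (local maximum); x = -2/3 + sqrt(58)/6 ≈ 0.6026 (local minimum)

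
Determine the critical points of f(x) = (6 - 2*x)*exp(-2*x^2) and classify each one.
f'(x) = 2*(4*x*(x - 3) - 1)*exp(-2*x^2)

Solve f'(x) = 0:
  f'(x) = (8*x^2 - 24*x - 2)·exp(-2*x^2) and exp(-2*x^2) > 0 for every x, so f'(x) = 0 ⇔ 8*x^2 - 24*x - 2 = 0.
  Factor: 8*x^2 - 24*x - 2 = 2*(4*x^2 - 12*x - 1); 4*x^2 - 12*x - 1 = 0 has no rational roots; quadratic formula: x = (12 ± √160)/8.
  ⇒ x = 3/2 - sqrt(10)/2 ≈ -0.0811, 3/2 + sqrt(10)/2 ≈ 3.0811

f''(x) = 8*(4*x^2*(3 - x) + 3*x - 3)*exp(-2*x^2)
Second-derivative test at each critical point:
  f''(-0.0811) = -24.9673 < 0 → local maximum
  f''(3.0811) = 1.436e-07 > 0 → local minimum

Critical points: x = 3/2 - sqrt(10)/2 ≈ -0.0811 (local maximum); x = 3/2 + sqrt(10)/2 ≈ 3.0811 (local minimum)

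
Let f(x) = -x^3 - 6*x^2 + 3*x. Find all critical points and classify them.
f'(x) = -3*x^2 - 12*x + 3

Solve f'(x) = 0:
  Factor: -3*x^2 - 12*x + 3 = -3*(x^2 + 4*x - 1); x^2 + 4*x - 1 = 0 has no rational roots; quadratic formula: x = (-4 ± √20)/2.
  ⇒ x = -sqrt(5) - 2 ≈ -4.2361, -2 + sqrt(5) ≈ 0.2361

f''(x) = -6*x - 12
Second-derivative test at each critical point:
  f''(-4.2361) = 13.4164 > 0 → local minimum
  f''(0.2361) = -13.4164 < 0 → local maximum

Critical points: x = -sqrt(5) - 2 ≈ -4.2361 (local minimum); x = -2 + sqrt(5) ≈ 0.2361 (local maximum)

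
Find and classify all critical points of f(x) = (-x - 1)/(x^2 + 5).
f'(x) = (-x^2 + 2*x*(x + 1) - 5)/(x^2 + 5)^2

Solve f'(x) = 0:
  f'(x) = (x^2 + 2*x - 5)/(x^2 + 5)^2; the denominator is positive wherever f is defined, so f'(x) = 0 ⇔ x^2 + 2*x - 5 = 0.
  x^2 + 2*x - 5 = 0 has no rational roots; quadratic formula: x = (-2 ± √24)/2.
  ⇒ x = -sqrt(6) - 1 ≈ -3.4495, -1 + sqrt(6) ≈ 1.4495

f''(x) = 2*(-4*x^2*(x + 1) + (3*x + 1)*(x^2 + 5))/(x^2 + 5)^3
Second-derivative test at each critical point:
  f''(-3.4495) = -0.0172 < 0 → local maximum
  f''(1.4495) = 0.0972 > 0 → local minimum

Critical points: x = -sqrt(6) - 1 ≈ -3.4495 (local maximum); x = -1 + sqrt(6) ≈ 1.4495 (local minimum)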